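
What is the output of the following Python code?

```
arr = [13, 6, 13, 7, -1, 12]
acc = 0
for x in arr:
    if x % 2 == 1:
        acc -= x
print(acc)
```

-32

x=13: odd, acc = 0-13 = -13
x=6: not odd
x=13: odd, acc = (-13)-13 = -26
x=7: odd, acc = (-26)-7 = -33
x=-1: odd, acc = (-33)-(-1) = -32
x=12: not odd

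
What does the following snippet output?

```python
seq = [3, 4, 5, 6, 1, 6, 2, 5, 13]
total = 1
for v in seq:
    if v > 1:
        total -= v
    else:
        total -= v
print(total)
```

v=3: >1, total = 1-3 = -2
v=4: >1, total = (-2)-4 = -6
v=5: >1, total = (-6)-5 = -11
v=6: >1, total = (-11)-6 = -17
v=1: not >1, total = (-17)-1 = -18
v=6: >1, total = (-18)-6 = -24
v=2: >1, total = (-24)-2 = -26
v=5: >1, total = (-26)-5 = -31
v=13: >1, total = (-31)-13 = -44

-44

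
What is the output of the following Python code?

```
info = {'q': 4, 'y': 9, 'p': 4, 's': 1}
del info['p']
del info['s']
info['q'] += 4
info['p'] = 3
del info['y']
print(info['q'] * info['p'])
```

24

del 'p' → {'q': 4, 'y': 9, 's': 1}
del 's' → {'q': 4, 'y': 9}
info['q'] = 4+4 = 8 → {'q': 8, 'y': 9}
info['p'] = 3 → {'q': 8, 'y': 9, 'p': 3}
del 'y' → {'q': 8, 'p': 3}
info['q']*info['p'] = 8*3 = 24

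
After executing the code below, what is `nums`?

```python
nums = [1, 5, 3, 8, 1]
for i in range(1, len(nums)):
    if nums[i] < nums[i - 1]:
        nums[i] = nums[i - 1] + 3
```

i=1: 5>=1, unchanged → [1, 5, 3, 8, 1]
i=2: 3<5, nums[2] = 5+3 = 8 → [1, 5, 8, 8, 1]
i=3: 8>=8, unchanged → [1, 5, 8, 8, 1]
i=4: 1<8, nums[4] = 8+3 = 11 → [1, 5, 8, 8, 11]

[1, 5, 8, 8, 11]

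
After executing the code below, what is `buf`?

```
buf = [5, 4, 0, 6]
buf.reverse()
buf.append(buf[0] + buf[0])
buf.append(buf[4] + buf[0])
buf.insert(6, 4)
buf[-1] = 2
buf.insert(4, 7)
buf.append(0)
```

reverse → [6, 0, 4, 5]
append buf[0]+buf[0] = 6+6 = 12 → [6, 0, 4, 5, 12]
append buf[4]+buf[0] = 12+6 = 18 → [6, 0, 4, 5, 12, 18]
insert 4 at 6 → [6, 0, 4, 5, 12, 18, 4]
buf[-1] = 2 → [6, 0, 4, 5, 12, 18, 2]
insert 7 at 4 → [6, 0, 4, 5, 7, 12, 18, 2]
append 0 → [6, 0, 4, 5, 7, 12, 18, 2, 0]

[6, 0, 4, 5, 7, 12, 18, 2, 0]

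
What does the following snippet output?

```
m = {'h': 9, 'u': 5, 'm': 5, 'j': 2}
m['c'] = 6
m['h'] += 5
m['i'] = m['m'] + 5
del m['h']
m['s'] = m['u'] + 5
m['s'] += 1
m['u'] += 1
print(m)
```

{'u': 6, 'm': 5, 'j': 2, 'c': 6, 'i': 10, 's': 11}

m['c'] = 6 → {'h': 9, 'u': 5, 'm': 5, 'j': 2, 'c': 6}
m['h'] = 9+5 = 14 → {'h': 14, 'u': 5, 'm': 5, 'j': 2, 'c': 6}
m['i'] = m['m']+5 = 10 → {'h': 14, 'u': 5, 'm': 5, 'j': 2, 'c': 6, 'i': 10}
del 'h' → {'u': 5, 'm': 5, 'j': 2, 'c': 6, 'i': 10}
m['s'] = m['u']+5 = 10 → {'u': 5, 'm': 5, 'j': 2, 'c': 6, 'i': 10, 's': 10}
m['s'] = 10+1 = 11 → {'u': 5, 'm': 5, 'j': 2, 'c': 6, 'i': 10, 's': 11}
m['u'] = 5+1 = 6 → {'u': 6, 'm': 5, 'j': 2, 'c': 6, 'i': 10, 's': 11}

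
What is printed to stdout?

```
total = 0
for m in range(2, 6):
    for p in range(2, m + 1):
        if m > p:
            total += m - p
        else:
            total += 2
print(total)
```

18

m=2,p=2: not 2>2, total = 0+2 = 2
m=3,p=2: 3>2, total = 2+1 = 3
m=3,p=3: not 3>3, total = 3+2 = 5
m=4,p=2: 4>2, total = 5+2 = 7
m=4,p=3: 4>3, total = 7+1 = 8
m=4,p=4: not 4>4, total = 8+2 = 10
m=5,p=2: 5>2, total = 10+3 = 13
m=5,p=3: 5>3, total = 13+2 = 15
m=5,p=4: 5>4, total = 15+1 = 16
m=5,p=5: not 5>5, total = 16+2 = 18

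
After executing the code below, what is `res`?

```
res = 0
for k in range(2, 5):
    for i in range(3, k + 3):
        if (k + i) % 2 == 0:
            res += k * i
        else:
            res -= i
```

57

k=2,i=3: odd sum, res = 0-3 = -3
k=2,i=4: even sum, res = (-3)+8 = 5
k=3,i=3: even sum, res = 5+9 = 14
k=3,i=4: odd sum, res = 14-4 = 10
k=3,i=5: even sum, res = 10+15 = 25
k=4,i=3: odd sum, res = 25-3 = 22
k=4,i=4: even sum, res = 22+16 = 38
k=4,i=5: odd sum, res = 38-5 = 33
k=4,i=6: even sum, res = 33+24 = 57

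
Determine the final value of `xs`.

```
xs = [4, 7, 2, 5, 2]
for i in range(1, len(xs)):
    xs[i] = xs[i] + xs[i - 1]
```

[4, 11, 13, 18, 20]

i=1: xs[1] = 7+4 = 11 → [4, 11, 2, 5, 2]
i=2: xs[2] = 2+11 = 13 → [4, 11, 13, 5, 2]
i=3: xs[3] = 5+13 = 18 → [4, 11, 13, 18, 2]
i=4: xs[4] = 2+18 = 20 → [4, 11, 13, 18, 20]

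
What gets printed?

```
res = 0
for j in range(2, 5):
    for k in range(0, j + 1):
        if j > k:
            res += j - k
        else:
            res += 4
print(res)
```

31

j=2,k=0: 2>0, res = 0+2 = 2
j=2,k=1: 2>1, res = 2+1 = 3
j=2,k=2: not 2>2, res = 3+4 = 7
j=3,k=0: 3>0, res = 7+3 = 10
j=3,k=1: 3>1, res = 10+2 = 12
j=3,k=2: 3>2, res = 12+1 = 13
j=3,k=3: not 3>3, res = 13+4 = 17
j=4,k=0: 4>0, res = 17+4 = 21
j=4,k=1: 4>1, res = 21+3 = 24
j=4,k=2: 4>2, res = 24+2 = 26
j=4,k=3: 4>3, res = 26+1 = 27
j=4,k=4: not 4>4, res = 27+4 = 31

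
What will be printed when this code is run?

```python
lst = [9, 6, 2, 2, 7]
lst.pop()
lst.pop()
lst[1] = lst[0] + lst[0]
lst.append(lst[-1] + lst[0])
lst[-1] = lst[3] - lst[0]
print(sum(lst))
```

pop() removes 7 → [9, 6, 2, 2]
pop() removes 2 → [9, 6, 2]
lst[1] = lst[0]+lst[0] = 9+9 = 18 → [9, 18, 2]
append lst[-1]+lst[0] = 2+9 = 11 → [9, 18, 2, 11]
lst[-1] = lst[3]-lst[0] = 11-9 = 2 → [9, 18, 2, 2]
sum = 31

31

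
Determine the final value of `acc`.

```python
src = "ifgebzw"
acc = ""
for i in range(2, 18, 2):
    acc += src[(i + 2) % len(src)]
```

'bwfezigb'

i=2: add src[4]='b' → 'b'
i=4: add src[6]='w' → 'bw'
i=6: add src[1]='f' → 'bwf'
i=8: add src[3]='e' → 'bwfe'
i=10: add src[5]='z' → 'bwfez'
i=12: add src[0]='i' → 'bwfezi'
i=14: add src[2]='g' → 'bwfezig'
i=16: add src[4]='b' → 'bwfezigb'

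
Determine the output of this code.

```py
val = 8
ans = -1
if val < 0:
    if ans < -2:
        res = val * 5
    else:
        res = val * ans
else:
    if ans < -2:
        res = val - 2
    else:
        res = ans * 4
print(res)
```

-4

val=8, ans=-1
val < 0 is False; ans < -2 is False
→ res = ans * 4 = -4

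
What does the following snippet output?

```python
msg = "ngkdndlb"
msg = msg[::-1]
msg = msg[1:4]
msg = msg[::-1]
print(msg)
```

reverse → 'bldndkgn'
slice [1:4] → 'ldn'
reverse → 'ndl'

ndl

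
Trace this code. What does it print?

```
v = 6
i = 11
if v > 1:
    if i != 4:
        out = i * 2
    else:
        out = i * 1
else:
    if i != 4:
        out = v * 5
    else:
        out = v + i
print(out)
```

v=6, i=11
v > 1 is True; i != 4 is True
→ out = i * 2 = 22

22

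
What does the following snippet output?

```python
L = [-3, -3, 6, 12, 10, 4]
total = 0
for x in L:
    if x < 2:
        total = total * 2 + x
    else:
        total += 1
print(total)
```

-5

x=-3: <2, total = 0*2+(-3) = -3
x=-3: <2, total = (-3)*2+(-3) = -9
x=6: not <2, total = (-9)+1 = -8
x=12: not <2, total = (-8)+1 = -7
x=10: not <2, total = (-7)+1 = -6
x=4: not <2, total = (-6)+1 = -5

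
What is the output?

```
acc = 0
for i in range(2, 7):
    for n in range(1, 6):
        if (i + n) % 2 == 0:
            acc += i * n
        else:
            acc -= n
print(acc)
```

105

i=2,n=1: odd sum, acc = 0-1 = -1
i=2,n=2: even sum, acc = (-1)+4 = 3
i=2,n=3: odd sum, acc = 3-3 = 0
i=2,n=4: even sum, acc = 0+8 = 8
i=2,n=5: odd sum, acc = 8-5 = 3
i=3,n=1: even sum, acc = 3+3 = 6
i=3,n=2: odd sum, acc = 6-2 = 4
i=3,n=3: even sum, acc = 4+9 = 13
i=3,n=4: odd sum, acc = 13-4 = 9
i=3,n=5: even sum, acc = 9+15 = 24
i=4,n=1: odd sum, acc = 24-1 = 23
i=4,n=2: even sum, acc = 23+8 = 31
i=4,n=3: odd sum, acc = 31-3 = 28
i=4,n=4: even sum, acc = 28+16 = 44
i=4,n=5: odd sum, acc = 44-5 = 39
i=5,n=1: even sum, acc = 39+5 = 44
i=5,n=2: odd sum, acc = 44-2 = 42
i=5,n=3: even sum, acc = 42+15 = 57
i=5,n=4: odd sum, acc = 57-4 = 53
i=5,n=5: even sum, acc = 53+25 = 78
i=6,n=1: odd sum, acc = 78-1 = 77
i=6,n=2: even sum, acc = 77+12 = 89
i=6,n=3: odd sum, acc = 89-3 = 86
i=6,n=4: even sum, acc = 86+24 = 110
i=6,n=5: odd sum, acc = 110-5 = 105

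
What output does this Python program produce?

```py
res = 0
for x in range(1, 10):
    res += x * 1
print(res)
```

45

x=1: res = 0+1*1 = 1
x=2: res = 1+2*1 = 3
x=3: res = 3+3*1 = 6
x=4: res = 6+4*1 = 10
x=5: res = 10+5*1 = 15
x=6: res = 15+6*1 = 21
x=7: res = 21+7*1 = 28
x=8: res = 28+8*1 = 36
x=9: res = 36+9*1 = 45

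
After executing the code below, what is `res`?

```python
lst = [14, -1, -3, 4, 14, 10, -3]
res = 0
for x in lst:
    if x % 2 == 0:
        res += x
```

42

x=14: even, res = 0+14 = 14
x=-1: not even
x=-3: not even
x=4: even, res = 14+4 = 18
x=14: even, res = 18+14 = 32
x=10: even, res = 32+10 = 42
x=-3: not even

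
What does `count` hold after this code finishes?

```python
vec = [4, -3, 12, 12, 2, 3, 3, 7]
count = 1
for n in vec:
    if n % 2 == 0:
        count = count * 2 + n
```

n=4: even, count = 1*2+4 = 6
n=-3: not even
n=12: even, count = 6*2+12 = 24
n=12: even, count = 24*2+12 = 60
n=2: even, count = 60*2+2 = 122
n=3: not even
n=3: not even
n=7: not even

122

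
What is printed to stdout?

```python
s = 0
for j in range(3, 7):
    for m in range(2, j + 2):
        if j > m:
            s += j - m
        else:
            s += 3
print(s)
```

j=3,m=2: 3>2, s = 0+1 = 1
j=3,m=3: not 3>3, s = 1+3 = 4
j=3,m=4: not 3>4, s = 4+3 = 7
j=4,m=2: 4>2, s = 7+2 = 9
j=4,m=3: 4>3, s = 9+1 = 10
j=4,m=4: not 4>4, s = 10+3 = 13
j=4,m=5: not 4>5, s = 13+3 = 16
j=5,m=2: 5>2, s = 16+3 = 19
j=5,m=3: 5>3, s = 19+2 = 21
j=5,m=4: 5>4, s = 21+1 = 22
j=5,m=5: not 5>5, s = 22+3 = 25
j=5,m=6: not 5>6, s = 25+3 = 28
j=6,m=2: 6>2, s = 28+4 = 32
j=6,m=3: 6>3, s = 32+3 = 35
j=6,m=4: 6>4, s = 35+2 = 37
j=6,m=5: 6>5, s = 37+1 = 38
j=6,m=6: not 6>6, s = 38+3 = 41
j=6,m=7: not 6>7, s = 41+3 = 44

44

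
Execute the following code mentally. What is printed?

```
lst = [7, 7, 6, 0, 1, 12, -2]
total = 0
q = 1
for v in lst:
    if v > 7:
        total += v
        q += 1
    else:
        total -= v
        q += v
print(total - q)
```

-28

v=7: not >7, total = 0-7 = -7; q=8
v=7: not >7, total = (-7)-7 = -14; q=15
v=6: not >7, total = (-14)-6 = -20; q=21
v=0: not >7, total = (-20)-0 = -20; q=21
v=1: not >7, total = (-20)-1 = -21; q=22
v=12: >7, total = (-21)+12 = -9; q=23
v=-2: not >7, total = (-9)-(-2) = -7; q=21
total-q = (-7)-21 = -28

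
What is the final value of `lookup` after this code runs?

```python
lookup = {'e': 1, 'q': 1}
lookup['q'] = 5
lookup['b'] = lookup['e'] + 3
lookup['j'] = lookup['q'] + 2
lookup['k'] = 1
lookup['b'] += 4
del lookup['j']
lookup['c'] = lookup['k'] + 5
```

lookup['q'] = 5 → {'e': 1, 'q': 5}
lookup['b'] = lookup['e']+3 = 4 → {'e': 1, 'q': 5, 'b': 4}
lookup['j'] = lookup['q']+2 = 7 → {'e': 1, 'q': 5, 'b': 4, 'j': 7}
lookup['k'] = 1 → {'e': 1, 'q': 5, 'b': 4, 'j': 7, 'k': 1}
lookup['b'] = 4+4 = 8 → {'e': 1, 'q': 5, 'b': 8, 'j': 7, 'k': 1}
del 'j' → {'e': 1, 'q': 5, 'b': 8, 'k': 1}
lookup['c'] = lookup['k']+5 = 6 → {'e': 1, 'q': 5, 'b': 8, 'k': 1, 'c': 6}

{'e': 1, 'q': 5, 'b': 8, 'k': 1, 'c': 6}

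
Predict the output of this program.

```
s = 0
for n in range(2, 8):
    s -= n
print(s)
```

-27

n=2: s = 0-2 = -2
n=3: s = (-2)-3 = -5
n=4: s = (-5)-4 = -9
n=5: s = (-9)-5 = -14
n=6: s = (-14)-6 = -20
n=7: s = (-20)-7 = -27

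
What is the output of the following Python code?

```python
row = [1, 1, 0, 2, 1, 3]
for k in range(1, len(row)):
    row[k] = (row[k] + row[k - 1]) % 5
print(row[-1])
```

k=1: row[1] = (1+1)%5 = 2 → [1, 2, 0, 2, 1, 3]
k=2: row[2] = (0+2)%5 = 2 → [1, 2, 2, 2, 1, 3]
k=3: row[3] = (2+2)%5 = 4 → [1, 2, 2, 4, 1, 3]
k=4: row[4] = (1+4)%5 = 0 → [1, 2, 2, 4, 0, 3]
k=5: row[5] = (3+0)%5 = 3 → [1, 2, 2, 4, 0, 3]

3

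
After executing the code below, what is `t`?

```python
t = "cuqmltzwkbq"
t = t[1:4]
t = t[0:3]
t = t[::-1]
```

slice [1:4] → 'uqm'
slice [0:3] → 'uqm'
reverse → 'mqu'

'mqu'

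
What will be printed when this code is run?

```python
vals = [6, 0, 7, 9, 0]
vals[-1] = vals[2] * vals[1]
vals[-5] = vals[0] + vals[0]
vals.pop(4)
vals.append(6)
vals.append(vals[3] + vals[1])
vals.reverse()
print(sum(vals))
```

vals[-1] = vals[2]*vals[1] = 7*0 = 0 → [6, 0, 7, 9, 0]
vals[-5] = vals[0]+vals[0] = 6+6 = 12 → [12, 0, 7, 9, 0]
pop(4) removes 0 → [12, 0, 7, 9]
append 6 → [12, 0, 7, 9, 6]
append vals[3]+vals[1] = 9+0 = 9 → [12, 0, 7, 9, 6, 9]
reverse → [9, 6, 9, 7, 0, 12]
sum = 43

43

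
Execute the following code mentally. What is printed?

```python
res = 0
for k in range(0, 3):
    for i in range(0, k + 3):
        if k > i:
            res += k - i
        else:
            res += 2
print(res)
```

k=0,i=0: not 0>0, res = 0+2 = 2
k=0,i=1: not 0>1, res = 2+2 = 4
k=0,i=2: not 0>2, res = 4+2 = 6
k=1,i=0: 1>0, res = 6+1 = 7
k=1,i=1: not 1>1, res = 7+2 = 9
k=1,i=2: not 1>2, res = 9+2 = 11
k=1,i=3: not 1>3, res = 11+2 = 13
k=2,i=0: 2>0, res = 13+2 = 15
k=2,i=1: 2>1, res = 15+1 = 16
k=2,i=2: not 2>2, res = 16+2 = 18
k=2,i=3: not 2>3, res = 18+2 = 20
k=2,i=4: not 2>4, res = 20+2 = 22

22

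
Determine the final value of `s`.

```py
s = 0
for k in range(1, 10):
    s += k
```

45

k=1: s = 0+1 = 1
k=2: s = 1+2 = 3
k=3: s = 3+3 = 6
k=4: s = 6+4 = 10
k=5: s = 10+5 = 15
k=6: s = 15+6 = 21
k=7: s = 21+7 = 28
k=8: s = 28+8 = 36
k=9: s = 36+9 = 45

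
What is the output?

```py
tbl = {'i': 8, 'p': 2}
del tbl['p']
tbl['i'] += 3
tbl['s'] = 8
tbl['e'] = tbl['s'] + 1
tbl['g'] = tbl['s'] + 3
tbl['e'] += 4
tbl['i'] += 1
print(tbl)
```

del 'p' → {'i': 8}
tbl['i'] = 8+3 = 11 → {'i': 11}
tbl['s'] = 8 → {'i': 11, 's': 8}
tbl['e'] = tbl['s']+1 = 9 → {'i': 11, 's': 8, 'e': 9}
tbl['g'] = tbl['s']+3 = 11 → {'i': 11, 's': 8, 'e': 9, 'g': 11}
tbl['e'] = 9+4 = 13 → {'i': 11, 's': 8, 'e': 13, 'g': 11}
tbl['i'] = 11+1 = 12 → {'i': 12, 's': 8, 'e': 13, 'g': 11}

{'i': 12, 's': 8, 'e': 13, 'g': 11}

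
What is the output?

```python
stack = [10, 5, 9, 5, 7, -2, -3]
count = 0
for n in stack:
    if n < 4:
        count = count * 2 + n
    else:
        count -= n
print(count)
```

-151

n=10: not <4, count = 0-10 = -10
n=5: not <4, count = (-10)-5 = -15
n=9: not <4, count = (-15)-9 = -24
n=5: not <4, count = (-24)-5 = -29
n=7: not <4, count = (-29)-7 = -36
n=-2: <4, count = (-36)*2+(-2) = -74
n=-3: <4, count = (-74)*2+(-3) = -151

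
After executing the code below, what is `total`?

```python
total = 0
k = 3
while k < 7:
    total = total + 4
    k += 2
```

k=3: total = 0+4 = 4
k=5: total = 4+4 = 8

8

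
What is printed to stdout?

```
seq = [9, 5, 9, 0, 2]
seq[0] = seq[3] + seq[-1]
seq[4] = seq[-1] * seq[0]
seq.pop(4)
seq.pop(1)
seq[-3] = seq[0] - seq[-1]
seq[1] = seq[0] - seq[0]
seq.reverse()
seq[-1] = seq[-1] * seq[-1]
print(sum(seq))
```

4

seq[0] = seq[3]+seq[-1] = 0+2 = 2 → [2, 5, 9, 0, 2]
seq[4] = seq[-1]*seq[0] = 2*2 = 4 → [2, 5, 9, 0, 4]
pop(4) removes 4 → [2, 5, 9, 0]
pop(1) removes 5 → [2, 9, 0]
seq[-3] = seq[0]-seq[-1] = 2-0 = 2 → [2, 9, 0]
seq[1] = seq[0]-seq[0] = 2-2 = 0 → [2, 0, 0]
reverse → [0, 0, 2]
seq[-1] = seq[-1]*seq[-1] = 2*2 = 4 → [0, 0, 4]
sum = 4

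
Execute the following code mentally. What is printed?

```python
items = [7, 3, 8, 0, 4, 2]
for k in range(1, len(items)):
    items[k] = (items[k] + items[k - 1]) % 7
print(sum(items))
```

22

k=1: items[1] = (3+7)%7 = 3 → [7, 3, 8, 0, 4, 2]
k=2: items[2] = (8+3)%7 = 4 → [7, 3, 4, 0, 4, 2]
k=3: items[3] = (0+4)%7 = 4 → [7, 3, 4, 4, 4, 2]
k=4: items[4] = (4+4)%7 = 1 → [7, 3, 4, 4, 1, 2]
k=5: items[5] = (2+1)%7 = 3 → [7, 3, 4, 4, 1, 3]
sum = 22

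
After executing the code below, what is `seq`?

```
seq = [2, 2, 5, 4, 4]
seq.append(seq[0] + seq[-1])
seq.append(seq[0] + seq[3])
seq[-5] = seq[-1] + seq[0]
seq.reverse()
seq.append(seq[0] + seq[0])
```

[6, 6, 4, 4, 8, 2, 2, 12]

append seq[0]+seq[-1] = 2+4 = 6 → [2, 2, 5, 4, 4, 6]
append seq[0]+seq[3] = 2+4 = 6 → [2, 2, 5, 4, 4, 6, 6]
seq[-5] = seq[-1]+seq[0] = 6+2 = 8 → [2, 2, 8, 4, 4, 6, 6]
reverse → [6, 6, 4, 4, 8, 2, 2]
append seq[0]+seq[0] = 6+6 = 12 → [6, 6, 4, 4, 8, 2, 2, 12]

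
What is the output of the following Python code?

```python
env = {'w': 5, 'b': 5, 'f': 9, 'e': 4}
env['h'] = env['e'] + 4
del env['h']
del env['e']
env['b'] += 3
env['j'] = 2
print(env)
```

env['h'] = env['e']+4 = 8 → {'w': 5, 'b': 5, 'f': 9, 'e': 4, 'h': 8}
del 'h' → {'w': 5, 'b': 5, 'f': 9, 'e': 4}
del 'e' → {'w': 5, 'b': 5, 'f': 9}
env['b'] = 5+3 = 8 → {'w': 5, 'b': 8, 'f': 9}
env['j'] = 2 → {'w': 5, 'b': 8, 'f': 9, 'j': 2}

{'w': 5, 'b': 8, 'f': 9, 'j': 2}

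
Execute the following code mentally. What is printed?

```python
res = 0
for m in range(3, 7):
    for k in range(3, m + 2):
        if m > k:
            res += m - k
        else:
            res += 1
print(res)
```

18

m=3,k=3: not 3>3, res = 0+1 = 1
m=3,k=4: not 3>4, res = 1+1 = 2
m=4,k=3: 4>3, res = 2+1 = 3
m=4,k=4: not 4>4, res = 3+1 = 4
m=4,k=5: not 4>5, res = 4+1 = 5
m=5,k=3: 5>3, res = 5+2 = 7
m=5,k=4: 5>4, res = 7+1 = 8
m=5,k=5: not 5>5, res = 8+1 = 9
m=5,k=6: not 5>6, res = 9+1 = 10
m=6,k=3: 6>3, res = 10+3 = 13
m=6,k=4: 6>4, res = 13+2 = 15
m=6,k=5: 6>5, res = 15+1 = 16
m=6,k=6: not 6>6, res = 16+1 = 17
m=6,k=7: not 6>7, res = 17+1 = 18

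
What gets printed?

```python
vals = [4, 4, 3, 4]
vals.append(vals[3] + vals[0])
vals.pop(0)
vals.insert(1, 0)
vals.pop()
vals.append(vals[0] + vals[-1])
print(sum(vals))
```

19

append vals[3]+vals[0] = 4+4 = 8 → [4, 4, 3, 4, 8]
pop(0) removes 4 → [4, 3, 4, 8]
insert 0 at 1 → [4, 0, 3, 4, 8]
pop() removes 8 → [4, 0, 3, 4]
append vals[0]+vals[-1] = 4+4 = 8 → [4, 0, 3, 4, 8]
sum = 19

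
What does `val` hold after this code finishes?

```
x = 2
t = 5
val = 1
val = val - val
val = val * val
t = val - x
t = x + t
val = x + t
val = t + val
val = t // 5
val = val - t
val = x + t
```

val = 1-1 = 0
val = 0*0 = 0
t = 0-2 = -2
t = 2+(-2) = 0
val = 2+0 = 2
val = 0+2 = 2
val = 0//5 = 0
val = 0-0 = 0
val = 2+0 = 2

2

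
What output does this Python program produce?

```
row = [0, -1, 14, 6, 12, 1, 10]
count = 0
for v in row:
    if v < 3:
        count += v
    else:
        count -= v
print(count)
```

-42

v=0: <3, count = 0+0 = 0
v=-1: <3, count = 0+(-1) = -1
v=14: not <3, count = (-1)-14 = -15
v=6: not <3, count = (-15)-6 = -21
v=12: not <3, count = (-21)-12 = -33
v=1: <3, count = (-33)+1 = -32
v=10: not <3, count = (-32)-10 = -42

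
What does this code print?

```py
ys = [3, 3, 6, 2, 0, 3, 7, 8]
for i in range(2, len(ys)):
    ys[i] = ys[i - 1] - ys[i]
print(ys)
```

[3, 3, -3, -5, -5, -8, -15, -23]

i=2: ys[2] = 3-6 = -3 → [3, 3, -3, 2, 0, 3, 7, 8]
i=3: ys[3] = (-3)-2 = -5 → [3, 3, -3, -5, 0, 3, 7, 8]
i=4: ys[4] = (-5)-0 = -5 → [3, 3, -3, -5, -5, 3, 7, 8]
i=5: ys[5] = (-5)-3 = -8 → [3, 3, -3, -5, -5, -8, 7, 8]
i=6: ys[6] = (-8)-7 = -15 → [3, 3, -3, -5, -5, -8, -15, 8]
i=7: ys[7] = (-15)-8 = -23 → [3, 3, -3, -5, -5, -8, -15, -23]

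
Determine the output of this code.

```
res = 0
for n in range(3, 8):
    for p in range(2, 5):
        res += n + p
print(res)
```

n=3,p=2: res = 0+5 = 5
n=3,p=3: res = 5+6 = 11
n=3,p=4: res = 11+7 = 18
n=4,p=2: res = 18+6 = 24
n=4,p=3: res = 24+7 = 31
n=4,p=4: res = 31+8 = 39
n=5,p=2: res = 39+7 = 46
n=5,p=3: res = 46+8 = 54
n=5,p=4: res = 54+9 = 63
n=6,p=2: res = 63+8 = 71
n=6,p=3: res = 71+9 = 80
n=6,p=4: res = 80+10 = 90
n=7,p=2: res = 90+9 = 99
n=7,p=3: res = 99+10 = 109
n=7,p=4: res = 109+11 = 120

120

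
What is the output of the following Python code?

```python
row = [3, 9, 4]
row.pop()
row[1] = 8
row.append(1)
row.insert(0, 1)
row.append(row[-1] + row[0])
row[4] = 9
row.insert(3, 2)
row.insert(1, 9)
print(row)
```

[1, 9, 3, 8, 2, 1, 9]

pop() removes 4 → [3, 9]
row[1] = 8 → [3, 8]
append 1 → [3, 8, 1]
insert 1 at 0 → [1, 3, 8, 1]
append row[-1]+row[0] = 1+1 = 2 → [1, 3, 8, 1, 2]
row[4] = 9 → [1, 3, 8, 1, 9]
insert 2 at 3 → [1, 3, 8, 2, 1, 9]
insert 9 at 1 → [1, 9, 3, 8, 2, 1, 9]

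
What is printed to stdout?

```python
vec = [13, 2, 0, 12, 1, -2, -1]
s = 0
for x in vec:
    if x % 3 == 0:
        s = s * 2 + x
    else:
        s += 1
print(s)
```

x=13: not %3==0, s = 0+1 = 1
x=2: not %3==0, s = 1+1 = 2
x=0: %3==0, s = 2*2+0 = 4
x=12: %3==0, s = 4*2+12 = 20
x=1: not %3==0, s = 20+1 = 21
x=-2: not %3==0, s = 21+1 = 22
x=-1: not %3==0, s = 22+1 = 23

23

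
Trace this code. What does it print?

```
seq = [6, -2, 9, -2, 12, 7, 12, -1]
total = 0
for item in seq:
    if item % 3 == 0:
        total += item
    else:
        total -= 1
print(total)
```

item=6: %3==0, total = 0+6 = 6
item=-2: not %3==0, total = 6-1 = 5
item=9: %3==0, total = 5+9 = 14
item=-2: not %3==0, total = 14-1 = 13
item=12: %3==0, total = 13+12 = 25
item=7: not %3==0, total = 25-1 = 24
item=12: %3==0, total = 24+12 = 36
item=-1: not %3==0, total = 36-1 = 35

35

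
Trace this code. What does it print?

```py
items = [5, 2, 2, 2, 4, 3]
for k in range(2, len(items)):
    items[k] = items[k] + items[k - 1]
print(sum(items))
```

40

k=2: items[2] = 2+2 = 4 → [5, 2, 4, 2, 4, 3]
k=3: items[3] = 2+4 = 6 → [5, 2, 4, 6, 4, 3]
k=4: items[4] = 4+6 = 10 → [5, 2, 4, 6, 10, 3]
k=5: items[5] = 3+10 = 13 → [5, 2, 4, 6, 10, 13]
sum = 40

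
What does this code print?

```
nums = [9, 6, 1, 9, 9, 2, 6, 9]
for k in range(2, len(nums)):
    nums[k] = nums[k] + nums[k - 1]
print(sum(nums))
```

k=2: nums[2] = 1+6 = 7 → [9, 6, 7, 9, 9, 2, 6, 9]
k=3: nums[3] = 9+7 = 16 → [9, 6, 7, 16, 9, 2, 6, 9]
k=4: nums[4] = 9+16 = 25 → [9, 6, 7, 16, 25, 2, 6, 9]
k=5: nums[5] = 2+25 = 27 → [9, 6, 7, 16, 25, 27, 6, 9]
k=6: nums[6] = 6+27 = 33 → [9, 6, 7, 16, 25, 27, 33, 9]
k=7: nums[7] = 9+33 = 42 → [9, 6, 7, 16, 25, 27, 33, 42]
sum = 165

165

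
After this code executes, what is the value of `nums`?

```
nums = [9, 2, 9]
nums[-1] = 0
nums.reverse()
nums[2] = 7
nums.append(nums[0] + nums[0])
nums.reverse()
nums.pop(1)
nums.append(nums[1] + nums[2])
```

[0, 2, 0, 2]

nums[-1] = 0 → [9, 2, 0]
reverse → [0, 2, 9]
nums[2] = 7 → [0, 2, 7]
append nums[0]+nums[0] = 0+0 = 0 → [0, 2, 7, 0]
reverse → [0, 7, 2, 0]
pop(1) removes 7 → [0, 2, 0]
append nums[1]+nums[2] = 2+0 = 2 → [0, 2, 0, 2]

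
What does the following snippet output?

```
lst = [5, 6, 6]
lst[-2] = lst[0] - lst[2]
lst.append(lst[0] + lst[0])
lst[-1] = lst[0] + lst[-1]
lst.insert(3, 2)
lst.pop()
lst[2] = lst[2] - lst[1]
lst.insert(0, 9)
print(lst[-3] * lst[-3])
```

lst[-2] = lst[0]-lst[2] = 5-6 = -1 → [5, -1, 6]
append lst[0]+lst[0] = 5+5 = 10 → [5, -1, 6, 10]
lst[-1] = lst[0]+lst[-1] = 5+10 = 15 → [5, -1, 6, 15]
insert 2 at 3 → [5, -1, 6, 2, 15]
pop() removes 15 → [5, -1, 6, 2]
lst[2] = lst[2]-lst[1] = 6-(-1) = 7 → [5, -1, 7, 2]
insert 9 at 0 → [9, 5, -1, 7, 2]
lst[-3]*lst[-3] = (-1)*(-1) = 1

1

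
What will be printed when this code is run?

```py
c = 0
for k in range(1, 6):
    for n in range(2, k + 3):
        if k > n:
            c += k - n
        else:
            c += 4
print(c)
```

k=1,n=2: not 1>2, c = 0+4 = 4
k=1,n=3: not 1>3, c = 4+4 = 8
k=2,n=2: not 2>2, c = 8+4 = 12
k=2,n=3: not 2>3, c = 12+4 = 16
k=2,n=4: not 2>4, c = 16+4 = 20
k=3,n=2: 3>2, c = 20+1 = 21
k=3,n=3: not 3>3, c = 21+4 = 25
k=3,n=4: not 3>4, c = 25+4 = 29
k=3,n=5: not 3>5, c = 29+4 = 33
k=4,n=2: 4>2, c = 33+2 = 35
k=4,n=3: 4>3, c = 35+1 = 36
k=4,n=4: not 4>4, c = 36+4 = 40
k=4,n=5: not 4>5, c = 40+4 = 44
k=4,n=6: not 4>6, c = 44+4 = 48
k=5,n=2: 5>2, c = 48+3 = 51
k=5,n=3: 5>3, c = 51+2 = 53
k=5,n=4: 5>4, c = 53+1 = 54
k=5,n=5: not 5>5, c = 54+4 = 58
k=5,n=6: not 5>6, c = 58+4 = 62
k=5,n=7: not 5>7, c = 62+4 = 66

66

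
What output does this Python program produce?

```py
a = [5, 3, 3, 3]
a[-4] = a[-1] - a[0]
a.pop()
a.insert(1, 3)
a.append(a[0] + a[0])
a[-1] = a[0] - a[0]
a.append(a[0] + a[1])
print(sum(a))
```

a[-4] = a[-1]-a[0] = 3-5 = -2 → [-2, 3, 3, 3]
pop() removes 3 → [-2, 3, 3]
insert 3 at 1 → [-2, 3, 3, 3]
append a[0]+a[0] = (-2)+(-2) = -4 → [-2, 3, 3, 3, -4]
a[-1] = a[0]-a[0] = (-2)-(-2) = 0 → [-2, 3, 3, 3, 0]
append a[0]+a[1] = (-2)+3 = 1 → [-2, 3, 3, 3, 0, 1]
sum = 8

8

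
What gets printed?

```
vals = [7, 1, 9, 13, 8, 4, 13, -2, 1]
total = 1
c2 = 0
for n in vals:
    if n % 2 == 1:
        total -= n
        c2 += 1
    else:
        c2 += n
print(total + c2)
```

n=7: odd, total = 1-7 = -6; c2=1
n=1: odd, total = (-6)-1 = -7; c2=2
n=9: odd, total = (-7)-9 = -16; c2=3
n=13: odd, total = (-16)-13 = -29; c2=4
n=8: not odd; c2=12
n=4: not odd; c2=16
n=13: odd, total = (-29)-13 = -42; c2=17
n=-2: not odd; c2=15
n=1: odd, total = (-42)-1 = -43; c2=16
total+c2 = (-43)+16 = -27

-27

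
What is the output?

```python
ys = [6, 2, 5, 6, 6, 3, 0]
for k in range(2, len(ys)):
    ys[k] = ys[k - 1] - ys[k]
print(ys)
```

k=2: ys[2] = 2-5 = -3 → [6, 2, -3, 6, 6, 3, 0]
k=3: ys[3] = (-3)-6 = -9 → [6, 2, -3, -9, 6, 3, 0]
k=4: ys[4] = (-9)-6 = -15 → [6, 2, -3, -9, -15, 3, 0]
k=5: ys[5] = (-15)-3 = -18 → [6, 2, -3, -9, -15, -18, 0]
k=6: ys[6] = (-18)-0 = -18 → [6, 2, -3, -9, -15, -18, -18]

[6, 2, -3, -9, -15, -18, -18]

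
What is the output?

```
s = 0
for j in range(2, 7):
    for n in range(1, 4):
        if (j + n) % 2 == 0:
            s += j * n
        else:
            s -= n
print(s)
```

j=2,n=1: odd sum, s = 0-1 = -1
j=2,n=2: even sum, s = (-1)+4 = 3
j=2,n=3: odd sum, s = 3-3 = 0
j=3,n=1: even sum, s = 0+3 = 3
j=3,n=2: odd sum, s = 3-2 = 1
j=3,n=3: even sum, s = 1+9 = 10
j=4,n=1: odd sum, s = 10-1 = 9
j=4,n=2: even sum, s = 9+8 = 17
j=4,n=3: odd sum, s = 17-3 = 14
j=5,n=1: even sum, s = 14+5 = 19
j=5,n=2: odd sum, s = 19-2 = 17
j=5,n=3: even sum, s = 17+15 = 32
j=6,n=1: odd sum, s = 32-1 = 31
j=6,n=2: even sum, s = 31+12 = 43
j=6,n=3: odd sum, s = 43-3 = 40

40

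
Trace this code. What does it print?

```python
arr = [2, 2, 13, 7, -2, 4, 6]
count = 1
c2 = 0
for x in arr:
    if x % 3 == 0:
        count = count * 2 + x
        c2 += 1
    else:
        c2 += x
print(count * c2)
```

x=2: not %3==0; c2=2
x=2: not %3==0; c2=4
x=13: not %3==0; c2=17
x=7: not %3==0; c2=24
x=-2: not %3==0; c2=22
x=4: not %3==0; c2=26
x=6: %3==0, count = 1*2+6 = 8; c2=27
count*c2 = 8*27 = 216

216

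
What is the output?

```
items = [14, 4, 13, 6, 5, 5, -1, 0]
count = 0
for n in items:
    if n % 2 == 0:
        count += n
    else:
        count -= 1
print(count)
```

20

n=14: even, count = 0+14 = 14
n=4: even, count = 14+4 = 18
n=13: not even, count = 18-1 = 17
n=6: even, count = 17+6 = 23
n=5: not even, count = 23-1 = 22
n=5: not even, count = 22-1 = 21
n=-1: not even, count = 21-1 = 20
n=0: even, count = 20+0 = 20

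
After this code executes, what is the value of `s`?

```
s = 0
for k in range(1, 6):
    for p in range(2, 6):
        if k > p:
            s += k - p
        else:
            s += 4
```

66

k=1,p=2: not 1>2, s = 0+4 = 4
k=1,p=3: not 1>3, s = 4+4 = 8
k=1,p=4: not 1>4, s = 8+4 = 12
k=1,p=5: not 1>5, s = 12+4 = 16
k=2,p=2: not 2>2, s = 16+4 = 20
k=2,p=3: not 2>3, s = 20+4 = 24
k=2,p=4: not 2>4, s = 24+4 = 28
k=2,p=5: not 2>5, s = 28+4 = 32
k=3,p=2: 3>2, s = 32+1 = 33
k=3,p=3: not 3>3, s = 33+4 = 37
k=3,p=4: not 3>4, s = 37+4 = 41
k=3,p=5: not 3>5, s = 41+4 = 45
k=4,p=2: 4>2, s = 45+2 = 47
k=4,p=3: 4>3, s = 47+1 = 48
k=4,p=4: not 4>4, s = 48+4 = 52
k=4,p=5: not 4>5, s = 52+4 = 56
k=5,p=2: 5>2, s = 56+3 = 59
k=5,p=3: 5>3, s = 59+2 = 61
k=5,p=4: 5>4, s = 61+1 = 62
k=5,p=5: not 5>5, s = 62+4 = 66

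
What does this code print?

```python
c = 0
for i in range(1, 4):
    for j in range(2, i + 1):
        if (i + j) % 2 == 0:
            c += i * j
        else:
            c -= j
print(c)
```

i=2,j=2: even sum, c = 0+4 = 4
i=3,j=2: odd sum, c = 4-2 = 2
i=3,j=3: even sum, c = 2+9 = 11

11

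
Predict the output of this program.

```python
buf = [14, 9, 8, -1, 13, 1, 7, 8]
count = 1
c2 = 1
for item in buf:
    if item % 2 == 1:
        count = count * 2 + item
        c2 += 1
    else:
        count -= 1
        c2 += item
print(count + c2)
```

item=14: not odd, count = 1-1 = 0; c2=15
item=9: odd, count = 0*2+9 = 9; c2=16
item=8: not odd, count = 9-1 = 8; c2=24
item=-1: odd, count = 8*2+(-1) = 15; c2=25
item=13: odd, count = 15*2+13 = 43; c2=26
item=1: odd, count = 43*2+1 = 87; c2=27
item=7: odd, count = 87*2+7 = 181; c2=28
item=8: not odd, count = 181-1 = 180; c2=36
count+c2 = 180+36 = 216

216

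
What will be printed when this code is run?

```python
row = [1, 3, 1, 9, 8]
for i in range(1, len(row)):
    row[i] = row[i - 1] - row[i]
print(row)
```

i=1: row[1] = 1-3 = -2 → [1, -2, 1, 9, 8]
i=2: row[2] = (-2)-1 = -3 → [1, -2, -3, 9, 8]
i=3: row[3] = (-3)-9 = -12 → [1, -2, -3, -12, 8]
i=4: row[4] = (-12)-8 = -20 → [1, -2, -3, -12, -20]

[1, -2, -3, -12, -20]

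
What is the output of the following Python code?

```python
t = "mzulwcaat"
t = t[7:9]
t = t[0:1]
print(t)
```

slice [7:9] → 'at'
slice [0:1] → 'a'

a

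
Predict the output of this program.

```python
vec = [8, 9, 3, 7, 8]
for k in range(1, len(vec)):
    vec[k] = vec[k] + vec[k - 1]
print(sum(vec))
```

k=1: vec[1] = 9+8 = 17 → [8, 17, 3, 7, 8]
k=2: vec[2] = 3+17 = 20 → [8, 17, 20, 7, 8]
k=3: vec[3] = 7+20 = 27 → [8, 17, 20, 27, 8]
k=4: vec[4] = 8+27 = 35 → [8, 17, 20, 27, 35]
sum = 107

107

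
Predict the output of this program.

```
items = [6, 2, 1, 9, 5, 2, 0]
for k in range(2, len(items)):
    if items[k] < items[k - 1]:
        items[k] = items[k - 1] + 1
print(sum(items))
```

53

k=2: 1<2, items[2] = 2+1 = 3 → [6, 2, 3, 9, 5, 2, 0]
k=3: 9>=3, unchanged → [6, 2, 3, 9, 5, 2, 0]
k=4: 5<9, items[4] = 9+1 = 10 → [6, 2, 3, 9, 10, 2, 0]
k=5: 2<10, items[5] = 10+1 = 11 → [6, 2, 3, 9, 10, 11, 0]
k=6: 0<11, items[6] = 11+1 = 12 → [6, 2, 3, 9, 10, 11, 12]
sum = 53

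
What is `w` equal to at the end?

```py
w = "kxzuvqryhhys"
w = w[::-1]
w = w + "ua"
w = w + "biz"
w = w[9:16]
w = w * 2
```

'zxkuabizxkuabi'

reverse → 'syhhyrqvuzxk'
+ 'ua' → 'syhhyrqvuzxkua'
+ 'biz' → 'syhhyrqvuzxkuabiz'
slice [9:16] → 'zxkuabi'
repeat ×2 → 'zxkuabizxkuabi'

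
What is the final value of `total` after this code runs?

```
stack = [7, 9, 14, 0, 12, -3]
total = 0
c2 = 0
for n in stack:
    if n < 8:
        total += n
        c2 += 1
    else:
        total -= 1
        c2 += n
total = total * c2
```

38

n=7: <8, total = 0+7 = 7; c2=1
n=9: not <8, total = 7-1 = 6; c2=10
n=14: not <8, total = 6-1 = 5; c2=24
n=0: <8, total = 5+0 = 5; c2=25
n=12: not <8, total = 5-1 = 4; c2=37
n=-3: <8, total = 4+(-3) = 1; c2=38
total*c2 = 1*38 = 38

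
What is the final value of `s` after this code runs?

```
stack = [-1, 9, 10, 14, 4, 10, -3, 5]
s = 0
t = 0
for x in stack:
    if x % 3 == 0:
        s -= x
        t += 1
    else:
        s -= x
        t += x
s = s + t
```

-4

x=-1: not %3==0, s = 0-(-1) = 1; t=-1
x=9: %3==0, s = 1-9 = -8; t=0
x=10: not %3==0, s = (-8)-10 = -18; t=10
x=14: not %3==0, s = (-18)-14 = -32; t=24
x=4: not %3==0, s = (-32)-4 = -36; t=28
x=10: not %3==0, s = (-36)-10 = -46; t=38
x=-3: %3==0, s = (-46)-(-3) = -43; t=39
x=5: not %3==0, s = (-43)-5 = -48; t=44
s+t = (-48)+44 = -4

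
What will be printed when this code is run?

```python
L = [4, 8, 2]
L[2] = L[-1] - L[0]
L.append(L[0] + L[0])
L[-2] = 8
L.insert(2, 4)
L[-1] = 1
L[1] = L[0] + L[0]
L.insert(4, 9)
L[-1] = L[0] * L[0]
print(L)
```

[4, 8, 4, 8, 9, 16]

L[2] = L[-1]-L[0] = 2-4 = -2 → [4, 8, -2]
append L[0]+L[0] = 4+4 = 8 → [4, 8, -2, 8]
L[-2] = 8 → [4, 8, 8, 8]
insert 4 at 2 → [4, 8, 4, 8, 8]
L[-1] = 1 → [4, 8, 4, 8, 1]
L[1] = L[0]+L[0] = 4+4 = 8 → [4, 8, 4, 8, 1]
insert 9 at 4 → [4, 8, 4, 8, 9, 1]
L[-1] = L[0]*L[0] = 4*4 = 16 → [4, 8, 4, 8, 9, 16]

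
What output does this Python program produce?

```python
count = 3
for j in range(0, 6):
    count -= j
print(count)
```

j=0: count = 3-0 = 3
j=1: count = 3-1 = 2
j=2: count = 2-2 = 0
j=3: count = 0-3 = -3
j=4: count = (-3)-4 = -7
j=5: count = (-7)-5 = -12

-12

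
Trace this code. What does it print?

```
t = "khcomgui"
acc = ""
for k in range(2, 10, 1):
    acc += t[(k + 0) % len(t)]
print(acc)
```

k=2: add t[2]='c' → 'c'
k=3: add t[3]='o' → 'co'
k=4: add t[4]='m' → 'com'
k=5: add t[5]='g' → 'comg'
k=6: add t[6]='u' → 'comgu'
k=7: add t[7]='i' → 'comgui'
k=8: add t[0]='k' → 'comguik'
k=9: add t[1]='h' → 'comguikh'

comguikh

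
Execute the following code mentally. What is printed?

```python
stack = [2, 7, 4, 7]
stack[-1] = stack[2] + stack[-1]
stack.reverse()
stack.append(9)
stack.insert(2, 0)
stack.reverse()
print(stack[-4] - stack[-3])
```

7

stack[-1] = stack[2]+stack[-1] = 4+7 = 11 → [2, 7, 4, 11]
reverse → [11, 4, 7, 2]
append 9 → [11, 4, 7, 2, 9]
insert 0 at 2 → [11, 4, 0, 7, 2, 9]
reverse → [9, 2, 7, 0, 4, 11]
stack[-4]-stack[-3] = 7-0 = 7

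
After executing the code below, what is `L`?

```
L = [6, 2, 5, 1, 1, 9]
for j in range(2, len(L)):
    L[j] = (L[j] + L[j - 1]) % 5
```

j=2: L[2] = (5+2)%5 = 2 → [6, 2, 2, 1, 1, 9]
j=3: L[3] = (1+2)%5 = 3 → [6, 2, 2, 3, 1, 9]
j=4: L[4] = (1+3)%5 = 4 → [6, 2, 2, 3, 4, 9]
j=5: L[5] = (9+4)%5 = 3 → [6, 2, 2, 3, 4, 3]

[6, 2, 2, 3, 4, 3]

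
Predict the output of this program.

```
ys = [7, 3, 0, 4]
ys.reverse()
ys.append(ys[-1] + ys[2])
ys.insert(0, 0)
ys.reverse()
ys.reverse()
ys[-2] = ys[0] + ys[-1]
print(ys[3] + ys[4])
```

reverse → [4, 0, 3, 7]
append ys[-1]+ys[2] = 7+3 = 10 → [4, 0, 3, 7, 10]
insert 0 at 0 → [0, 4, 0, 3, 7, 10]
reverse → [10, 7, 3, 0, 4, 0]
reverse → [0, 4, 0, 3, 7, 10]
ys[-2] = ys[0]+ys[-1] = 0+10 = 10 → [0, 4, 0, 3, 10, 10]
ys[3]+ys[4] = 3+10 = 13

13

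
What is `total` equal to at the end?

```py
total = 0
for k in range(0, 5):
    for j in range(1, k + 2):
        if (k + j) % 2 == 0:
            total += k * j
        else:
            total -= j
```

k=0,j=1: odd sum, total = 0-1 = -1
k=1,j=1: even sum, total = (-1)+1 = 0
k=1,j=2: odd sum, total = 0-2 = -2
k=2,j=1: odd sum, total = (-2)-1 = -3
k=2,j=2: even sum, total = (-3)+4 = 1
k=2,j=3: odd sum, total = 1-3 = -2
k=3,j=1: even sum, total = (-2)+3 = 1
k=3,j=2: odd sum, total = 1-2 = -1
k=3,j=3: even sum, total = (-1)+9 = 8
k=3,j=4: odd sum, total = 8-4 = 4
k=4,j=1: odd sum, total = 4-1 = 3
k=4,j=2: even sum, total = 3+8 = 11
k=4,j=3: odd sum, total = 11-3 = 8
k=4,j=4: even sum, total = 8+16 = 24
k=4,j=5: odd sum, total = 24-5 = 19

19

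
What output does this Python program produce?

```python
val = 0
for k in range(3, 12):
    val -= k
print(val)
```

k=3: val = 0-3 = -3
k=4: val = (-3)-4 = -7
k=5: val = (-7)-5 = -12
k=6: val = (-12)-6 = -18
k=7: val = (-18)-7 = -25
k=8: val = (-25)-8 = -33
k=9: val = (-33)-9 = -42
k=10: val = (-42)-10 = -52
k=11: val = (-52)-11 = -63

-63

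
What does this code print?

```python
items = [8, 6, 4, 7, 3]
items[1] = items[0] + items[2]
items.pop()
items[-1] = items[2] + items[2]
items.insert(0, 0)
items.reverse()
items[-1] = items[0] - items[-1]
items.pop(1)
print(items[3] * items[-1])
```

64

items[1] = items[0]+items[2] = 8+4 = 12 → [8, 12, 4, 7, 3]
pop() removes 3 → [8, 12, 4, 7]
items[-1] = items[2]+items[2] = 4+4 = 8 → [8, 12, 4, 8]
insert 0 at 0 → [0, 8, 12, 4, 8]
reverse → [8, 4, 12, 8, 0]
items[-1] = items[0]-items[-1] = 8-0 = 8 → [8, 4, 12, 8, 8]
pop(1) removes 4 → [8, 12, 8, 8]
items[3]*items[-1] = 8*8 = 64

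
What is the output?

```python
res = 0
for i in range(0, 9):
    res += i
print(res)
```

i=0: res = 0+0 = 0
i=1: res = 0+1 = 1
i=2: res = 1+2 = 3
i=3: res = 3+3 = 6
i=4: res = 6+4 = 10
i=5: res = 10+5 = 15
i=6: res = 15+6 = 21
i=7: res = 21+7 = 28
i=8: res = 28+8 = 36

36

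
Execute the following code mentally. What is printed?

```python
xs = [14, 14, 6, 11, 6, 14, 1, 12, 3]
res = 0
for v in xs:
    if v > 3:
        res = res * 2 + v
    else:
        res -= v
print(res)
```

v=14: >3, res = 0*2+14 = 14
v=14: >3, res = 14*2+14 = 42
v=6: >3, res = 42*2+6 = 90
v=11: >3, res = 90*2+11 = 191
v=6: >3, res = 191*2+6 = 388
v=14: >3, res = 388*2+14 = 790
v=1: not >3, res = 790-1 = 789
v=12: >3, res = 789*2+12 = 1590
v=3: not >3, res = 1590-3 = 1587

1587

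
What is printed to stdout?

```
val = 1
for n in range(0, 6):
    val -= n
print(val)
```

n=0: val = 1-0 = 1
n=1: val = 1-1 = 0
n=2: val = 0-2 = -2
n=3: val = (-2)-3 = -5
n=4: val = (-5)-4 = -9
n=5: val = (-9)-5 = -14

-14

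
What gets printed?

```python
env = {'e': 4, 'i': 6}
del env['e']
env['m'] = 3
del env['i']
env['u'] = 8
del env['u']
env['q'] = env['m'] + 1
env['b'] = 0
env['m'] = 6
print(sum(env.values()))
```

del 'e' → {'i': 6}
env['m'] = 3 → {'i': 6, 'm': 3}
del 'i' → {'m': 3}
env['u'] = 8 → {'m': 3, 'u': 8}
del 'u' → {'m': 3}
env['q'] = env['m']+1 = 4 → {'m': 3, 'q': 4}
env['b'] = 0 → {'m': 3, 'q': 4, 'b': 0}
env['m'] = 6 → {'m': 6, 'q': 4, 'b': 0}
sum of values = 10

10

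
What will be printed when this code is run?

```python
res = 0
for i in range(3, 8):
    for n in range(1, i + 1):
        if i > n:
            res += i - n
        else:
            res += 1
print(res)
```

i=3,n=1: 3>1, res = 0+2 = 2
i=3,n=2: 3>2, res = 2+1 = 3
i=3,n=3: not 3>3, res = 3+1 = 4
i=4,n=1: 4>1, res = 4+3 = 7
i=4,n=2: 4>2, res = 7+2 = 9
i=4,n=3: 4>3, res = 9+1 = 10
i=4,n=4: not 4>4, res = 10+1 = 11
i=5,n=1: 5>1, res = 11+4 = 15
i=5,n=2: 5>2, res = 15+3 = 18
i=5,n=3: 5>3, res = 18+2 = 20
i=5,n=4: 5>4, res = 20+1 = 21
i=5,n=5: not 5>5, res = 21+1 = 22
i=6,n=1: 6>1, res = 22+5 = 27
i=6,n=2: 6>2, res = 27+4 = 31
i=6,n=3: 6>3, res = 31+3 = 34
i=6,n=4: 6>4, res = 34+2 = 36
i=6,n=5: 6>5, res = 36+1 = 37
i=6,n=6: not 6>6, res = 37+1 = 38
i=7,n=1: 7>1, res = 38+6 = 44
i=7,n=2: 7>2, res = 44+5 = 49
i=7,n=3: 7>3, res = 49+4 = 53
i=7,n=4: 7>4, res = 53+3 = 56
i=7,n=5: 7>5, res = 56+2 = 58
i=7,n=6: 7>6, res = 58+1 = 59
i=7,n=7: not 7>7, res = 59+1 = 60

60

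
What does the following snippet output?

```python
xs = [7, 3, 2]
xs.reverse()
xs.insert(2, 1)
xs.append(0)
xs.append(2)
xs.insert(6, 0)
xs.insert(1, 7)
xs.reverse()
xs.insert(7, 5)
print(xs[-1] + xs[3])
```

9

reverse → [2, 3, 7]
insert 1 at 2 → [2, 3, 1, 7]
append 0 → [2, 3, 1, 7, 0]
append 2 → [2, 3, 1, 7, 0, 2]
insert 0 at 6 → [2, 3, 1, 7, 0, 2, 0]
insert 7 at 1 → [2, 7, 3, 1, 7, 0, 2, 0]
reverse → [0, 2, 0, 7, 1, 3, 7, 2]
insert 5 at 7 → [0, 2, 0, 7, 1, 3, 7, 5, 2]
xs[-1]+xs[3] = 2+7 = 9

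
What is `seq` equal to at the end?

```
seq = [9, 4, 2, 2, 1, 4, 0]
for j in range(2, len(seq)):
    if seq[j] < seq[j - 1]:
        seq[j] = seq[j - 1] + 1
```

j=2: 2<4, seq[2] = 4+1 = 5 → [9, 4, 5, 2, 1, 4, 0]
j=3: 2<5, seq[3] = 5+1 = 6 → [9, 4, 5, 6, 1, 4, 0]
j=4: 1<6, seq[4] = 6+1 = 7 → [9, 4, 5, 6, 7, 4, 0]
j=5: 4<7, seq[5] = 7+1 = 8 → [9, 4, 5, 6, 7, 8, 0]
j=6: 0<8, seq[6] = 8+1 = 9 → [9, 4, 5, 6, 7, 8, 9]

[9, 4, 5, 6, 7, 8, 9]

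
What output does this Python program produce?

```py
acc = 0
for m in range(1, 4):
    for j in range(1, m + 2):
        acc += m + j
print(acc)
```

m=1,j=1: acc = 0+2 = 2
m=1,j=2: acc = 2+3 = 5
m=2,j=1: acc = 5+3 = 8
m=2,j=2: acc = 8+4 = 12
m=2,j=3: acc = 12+5 = 17
m=3,j=1: acc = 17+4 = 21
m=3,j=2: acc = 21+5 = 26
m=3,j=3: acc = 26+6 = 32
m=3,j=4: acc = 32+7 = 39

39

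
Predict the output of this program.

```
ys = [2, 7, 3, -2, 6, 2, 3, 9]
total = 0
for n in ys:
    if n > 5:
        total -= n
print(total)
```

n=2: not >5
n=7: >5, total = 0-7 = -7
n=3: not >5
n=-2: not >5
n=6: >5, total = (-7)-6 = -13
n=2: not >5
n=3: not >5
n=9: >5, total = (-13)-9 = -22

-22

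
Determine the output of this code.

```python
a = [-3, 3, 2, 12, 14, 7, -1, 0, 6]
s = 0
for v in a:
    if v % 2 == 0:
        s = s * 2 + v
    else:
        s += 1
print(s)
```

262

v=-3: not even, s = 0+1 = 1
v=3: not even, s = 1+1 = 2
v=2: even, s = 2*2+2 = 6
v=12: even, s = 6*2+12 = 24
v=14: even, s = 24*2+14 = 62
v=7: not even, s = 62+1 = 63
v=-1: not even, s = 63+1 = 64
v=0: even, s = 64*2+0 = 128
v=6: even, s = 128*2+6 = 262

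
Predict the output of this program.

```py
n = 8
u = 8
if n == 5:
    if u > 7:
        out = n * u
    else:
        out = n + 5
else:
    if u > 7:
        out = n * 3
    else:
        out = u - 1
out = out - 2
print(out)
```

22

n=8, u=8
n == 5 is False; u > 7 is True
→ out = n * 3 = 24
out = 24-2 = 22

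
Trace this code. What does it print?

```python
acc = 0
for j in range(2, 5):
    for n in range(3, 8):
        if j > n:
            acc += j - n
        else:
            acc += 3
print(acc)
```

j=2,n=3: not 2>3, acc = 0+3 = 3
j=2,n=4: not 2>4, acc = 3+3 = 6
j=2,n=5: not 2>5, acc = 6+3 = 9
j=2,n=6: not 2>6, acc = 9+3 = 12
j=2,n=7: not 2>7, acc = 12+3 = 15
j=3,n=3: not 3>3, acc = 15+3 = 18
j=3,n=4: not 3>4, acc = 18+3 = 21
j=3,n=5: not 3>5, acc = 21+3 = 24
j=3,n=6: not 3>6, acc = 24+3 = 27
j=3,n=7: not 3>7, acc = 27+3 = 30
j=4,n=3: 4>3, acc = 30+1 = 31
j=4,n=4: not 4>4, acc = 31+3 = 34
j=4,n=5: not 4>5, acc = 34+3 = 37
j=4,n=6: not 4>6, acc = 37+3 = 40
j=4,n=7: not 4>7, acc = 40+3 = 43

43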